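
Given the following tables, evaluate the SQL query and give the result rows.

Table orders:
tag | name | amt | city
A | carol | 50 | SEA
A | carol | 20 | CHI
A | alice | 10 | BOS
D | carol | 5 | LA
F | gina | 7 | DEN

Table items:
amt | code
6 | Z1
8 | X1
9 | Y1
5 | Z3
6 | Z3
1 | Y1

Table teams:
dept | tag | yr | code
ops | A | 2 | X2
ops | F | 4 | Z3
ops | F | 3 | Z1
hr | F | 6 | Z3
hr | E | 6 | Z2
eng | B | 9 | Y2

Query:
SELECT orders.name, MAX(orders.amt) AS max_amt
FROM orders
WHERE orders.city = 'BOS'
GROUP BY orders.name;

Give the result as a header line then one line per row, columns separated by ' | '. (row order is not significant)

== RESULT ==
orders.name | max_amt
alice | 10

Derivation:
After WHERE (1 rows):
orders.tag | orders.name | orders.amt | orders.city
A | alice | 10 | BOS
After GROUP BY (1 rows):
orders.name | max_amt
alice | 10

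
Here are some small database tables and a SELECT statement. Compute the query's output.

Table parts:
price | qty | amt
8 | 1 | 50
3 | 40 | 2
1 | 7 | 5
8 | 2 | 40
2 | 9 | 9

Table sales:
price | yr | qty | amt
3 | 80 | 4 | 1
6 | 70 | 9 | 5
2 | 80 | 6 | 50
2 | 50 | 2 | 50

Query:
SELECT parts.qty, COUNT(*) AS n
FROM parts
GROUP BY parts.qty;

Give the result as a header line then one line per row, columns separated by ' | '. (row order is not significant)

== RESULT ==
parts.qty | n
1 | 1
40 | 1
7 | 1
2 | 1
9 | 1

Derivation:
After GROUP BY (5 rows):
parts.qty | n
1 | 1
40 | 1
7 | 1
2 | 1
9 | 1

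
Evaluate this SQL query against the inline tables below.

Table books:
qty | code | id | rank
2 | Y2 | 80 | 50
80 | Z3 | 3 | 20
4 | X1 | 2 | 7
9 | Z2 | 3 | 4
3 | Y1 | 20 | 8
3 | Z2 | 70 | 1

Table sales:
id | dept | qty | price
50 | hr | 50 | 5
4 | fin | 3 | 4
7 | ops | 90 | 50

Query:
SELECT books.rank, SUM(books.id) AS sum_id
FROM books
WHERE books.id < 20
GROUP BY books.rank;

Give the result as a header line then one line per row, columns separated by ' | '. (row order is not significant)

== RESULT ==
books.rank | sum_id
20 | 3
7 | 2
4 | 3

Derivation:
After WHERE (3 rows):
books.qty | books.code | books.id | books.rank
80 | Z3 | 3 | 20
4 | X1 | 2 | 7
9 | Z2 | 3 | 4
After GROUP BY (3 rows):
books.rank | sum_id
20 | 3
7 | 2
4 | 3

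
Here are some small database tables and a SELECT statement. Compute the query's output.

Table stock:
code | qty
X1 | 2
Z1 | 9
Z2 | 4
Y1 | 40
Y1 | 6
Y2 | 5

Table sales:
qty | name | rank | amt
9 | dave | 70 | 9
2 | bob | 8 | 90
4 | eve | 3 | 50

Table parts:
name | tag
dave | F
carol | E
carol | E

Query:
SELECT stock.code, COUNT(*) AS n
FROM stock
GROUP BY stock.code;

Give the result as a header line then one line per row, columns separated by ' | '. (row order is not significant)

After GROUP BY (5 rows):
stock.code | n
X1 | 1
Z1 | 1
Z2 | 1
Y1 | 2
Y2 | 1

== RESULT ==
stock.code | n
X1 | 1
Z1 | 1
Z2 | 1
Y1 | 2
Y2 | 1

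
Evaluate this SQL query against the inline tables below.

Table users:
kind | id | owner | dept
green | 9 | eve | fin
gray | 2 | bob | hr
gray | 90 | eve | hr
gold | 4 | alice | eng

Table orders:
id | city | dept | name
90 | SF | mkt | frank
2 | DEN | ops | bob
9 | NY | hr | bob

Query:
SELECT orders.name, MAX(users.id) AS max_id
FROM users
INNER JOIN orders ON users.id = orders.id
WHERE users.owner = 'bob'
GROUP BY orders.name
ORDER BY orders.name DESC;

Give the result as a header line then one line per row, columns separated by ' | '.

== RESULT ==
orders.name | max_id
bob | 2

Derivation:
After JOIN orders (3 rows):
users.kind | users.id | users.owner | users.dept | orders.id | orders.city | orders.dept | orders.name
green | 9 | eve | fin | 9 | NY | hr | bob
gray | 2 | bob | hr | 2 | DEN | ops | bob
gray | 90 | eve | hr | 90 | SF | mkt | frank
After WHERE (1 rows):
users.kind | users.id | users.owner | users.dept | orders.id | orders.city | orders.dept | orders.name
gray | 2 | bob | hr | 2 | DEN | ops | bob
After GROUP BY (1 rows):
orders.name | max_id
bob | 2
After ORDER BY (1 rows):
orders.name | max_id
bob | 2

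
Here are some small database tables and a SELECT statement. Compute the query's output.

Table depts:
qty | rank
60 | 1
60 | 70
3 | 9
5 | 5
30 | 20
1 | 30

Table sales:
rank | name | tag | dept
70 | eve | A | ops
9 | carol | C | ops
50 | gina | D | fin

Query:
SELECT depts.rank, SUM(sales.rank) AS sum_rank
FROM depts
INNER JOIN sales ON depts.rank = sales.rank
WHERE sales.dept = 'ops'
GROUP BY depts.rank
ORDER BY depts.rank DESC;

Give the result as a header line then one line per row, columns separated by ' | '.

== RESULT ==
depts.rank | sum_rank
70 | 70
9 | 9

Derivation:
After JOIN sales (2 rows):
depts.qty | depts.rank | sales.rank | sales.name | sales.tag | sales.dept
60 | 70 | 70 | eve | A | ops
3 | 9 | 9 | carol | C | ops
After WHERE (2 rows):
depts.qty | depts.rank | sales.rank | sales.name | sales.tag | sales.dept
60 | 70 | 70 | eve | A | ops
3 | 9 | 9 | carol | C | ops
After GROUP BY (2 rows):
depts.rank | sum_rank
70 | 70
9 | 9
After ORDER BY (2 rows):
depts.rank | sum_rank
70 | 70
9 | 9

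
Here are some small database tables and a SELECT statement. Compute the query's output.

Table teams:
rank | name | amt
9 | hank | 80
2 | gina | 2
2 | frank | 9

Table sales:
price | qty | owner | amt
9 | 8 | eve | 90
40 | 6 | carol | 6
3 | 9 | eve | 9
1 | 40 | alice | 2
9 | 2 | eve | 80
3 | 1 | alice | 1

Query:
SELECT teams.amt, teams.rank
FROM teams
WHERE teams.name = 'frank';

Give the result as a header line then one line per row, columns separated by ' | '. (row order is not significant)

After WHERE (1 rows):
teams.rank | teams.name | teams.amt
2 | frank | 9
After SELECT (1 rows):
teams.amt | teams.rank
9 | 2

== RESULT ==
teams.amt | teams.rank
9 | 2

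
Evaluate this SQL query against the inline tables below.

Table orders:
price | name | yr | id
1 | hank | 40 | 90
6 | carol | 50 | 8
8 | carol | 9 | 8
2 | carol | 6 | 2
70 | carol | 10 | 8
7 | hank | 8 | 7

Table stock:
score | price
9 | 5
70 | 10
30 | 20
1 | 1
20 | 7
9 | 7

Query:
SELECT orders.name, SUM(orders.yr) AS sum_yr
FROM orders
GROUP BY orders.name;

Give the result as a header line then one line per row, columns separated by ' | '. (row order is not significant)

After GROUP BY (2 rows):
orders.name | sum_yr
hank | 48
carol | 75

== RESULT ==
orders.name | sum_yr
hank | 48
carol | 75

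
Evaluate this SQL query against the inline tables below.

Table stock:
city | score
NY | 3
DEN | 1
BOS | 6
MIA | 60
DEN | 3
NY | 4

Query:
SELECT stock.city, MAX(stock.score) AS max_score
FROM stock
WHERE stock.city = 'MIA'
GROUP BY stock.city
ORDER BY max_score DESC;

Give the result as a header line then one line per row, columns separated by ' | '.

== RESULT ==
stock.city | max_score
MIA | 60

Derivation:
After WHERE (1 rows):
stock.city | stock.score
MIA | 60
After GROUP BY (1 rows):
stock.city | max_score
MIA | 60
After ORDER BY (1 rows):
stock.city | max_score
MIA | 60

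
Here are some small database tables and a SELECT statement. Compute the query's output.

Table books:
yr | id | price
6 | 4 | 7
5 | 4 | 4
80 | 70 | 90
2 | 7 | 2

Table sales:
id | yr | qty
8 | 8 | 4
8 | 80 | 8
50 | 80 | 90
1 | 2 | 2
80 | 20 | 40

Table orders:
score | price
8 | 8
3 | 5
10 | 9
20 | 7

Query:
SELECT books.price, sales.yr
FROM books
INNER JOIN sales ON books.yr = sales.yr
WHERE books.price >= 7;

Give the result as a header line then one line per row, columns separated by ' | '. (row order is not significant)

== RESULT ==
books.price | sales.yr
90 | 80
90 | 80

Derivation:
After JOIN sales (3 rows):
books.yr | books.id | books.price | sales.id | sales.yr | sales.qty
80 | 70 | 90 | 8 | 80 | 8
80 | 70 | 90 | 50 | 80 | 90
2 | 7 | 2 | 1 | 2 | 2
After WHERE (2 rows):
books.yr | books.id | books.price | sales.id | sales.yr | sales.qty
80 | 70 | 90 | 8 | 80 | 8
80 | 70 | 90 | 50 | 80 | 90
After SELECT (2 rows):
books.price | sales.yr
90 | 80
90 | 80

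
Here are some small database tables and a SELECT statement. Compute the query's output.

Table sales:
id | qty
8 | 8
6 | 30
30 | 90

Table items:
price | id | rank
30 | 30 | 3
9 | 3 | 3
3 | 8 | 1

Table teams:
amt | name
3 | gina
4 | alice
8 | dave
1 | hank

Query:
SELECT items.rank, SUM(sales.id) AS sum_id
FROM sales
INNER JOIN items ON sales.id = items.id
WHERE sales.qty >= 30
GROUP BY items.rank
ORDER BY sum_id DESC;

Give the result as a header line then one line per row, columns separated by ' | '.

After JOIN items (2 rows):
sales.id | sales.qty | items.price | items.id | items.rank
8 | 8 | 3 | 8 | 1
30 | 90 | 30 | 30 | 3
After WHERE (1 rows):
sales.id | sales.qty | items.price | items.id | items.rank
30 | 90 | 30 | 30 | 3
After GROUP BY (1 rows):
items.rank | sum_id
3 | 30
After ORDER BY (1 rows):
items.rank | sum_id
3 | 30

== RESULT ==
items.rank | sum_id
3 | 30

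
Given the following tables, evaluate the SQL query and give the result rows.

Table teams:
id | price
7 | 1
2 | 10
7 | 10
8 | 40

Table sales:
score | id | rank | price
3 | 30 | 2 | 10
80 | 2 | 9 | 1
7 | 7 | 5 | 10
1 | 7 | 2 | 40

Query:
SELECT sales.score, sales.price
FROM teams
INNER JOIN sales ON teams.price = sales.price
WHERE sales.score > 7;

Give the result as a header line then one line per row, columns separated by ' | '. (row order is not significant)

== RESULT ==
sales.score | sales.price
80 | 1

Derivation:
After JOIN sales (6 rows):
teams.id | teams.price | sales.score | sales.id | sales.rank | sales.price
7 | 1 | 80 | 2 | 9 | 1
2 | 10 | 3 | 30 | 2 | 10
2 | 10 | 7 | 7 | 5 | 10
7 | 10 | 3 | 30 | 2 | 10
7 | 10 | 7 | 7 | 5 | 10
8 | 40 | 1 | 7 | 2 | 40
After WHERE (1 rows):
teams.id | teams.price | sales.score | sales.id | sales.rank | sales.price
7 | 1 | 80 | 2 | 9 | 1
After SELECT (1 rows):
sales.score | sales.price
80 | 1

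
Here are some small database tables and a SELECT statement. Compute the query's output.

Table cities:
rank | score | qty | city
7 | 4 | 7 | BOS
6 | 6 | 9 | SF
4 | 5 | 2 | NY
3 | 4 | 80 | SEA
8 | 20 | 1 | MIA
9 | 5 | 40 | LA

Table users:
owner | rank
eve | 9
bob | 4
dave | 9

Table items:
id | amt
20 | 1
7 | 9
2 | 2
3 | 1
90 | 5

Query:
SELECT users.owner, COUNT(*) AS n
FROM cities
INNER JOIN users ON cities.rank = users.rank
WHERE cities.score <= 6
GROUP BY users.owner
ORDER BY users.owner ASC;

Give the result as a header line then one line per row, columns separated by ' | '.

After JOIN users (3 rows):
cities.rank | cities.score | cities.qty | cities.city | users.owner | users.rank
4 | 5 | 2 | NY | bob | 4
9 | 5 | 40 | LA | eve | 9
9 | 5 | 40 | LA | dave | 9
After WHERE (3 rows):
cities.rank | cities.score | cities.qty | cities.city | users.owner | users.rank
4 | 5 | 2 | NY | bob | 4
9 | 5 | 40 | LA | eve | 9
9 | 5 | 40 | LA | dave | 9
After GROUP BY (3 rows):
users.owner | n
bob | 1
eve | 1
dave | 1
After ORDER BY (3 rows):
users.owner | n
bob | 1
dave | 1
eve | 1

== RESULT ==
users.owner | n
bob | 1
dave | 1
eve | 1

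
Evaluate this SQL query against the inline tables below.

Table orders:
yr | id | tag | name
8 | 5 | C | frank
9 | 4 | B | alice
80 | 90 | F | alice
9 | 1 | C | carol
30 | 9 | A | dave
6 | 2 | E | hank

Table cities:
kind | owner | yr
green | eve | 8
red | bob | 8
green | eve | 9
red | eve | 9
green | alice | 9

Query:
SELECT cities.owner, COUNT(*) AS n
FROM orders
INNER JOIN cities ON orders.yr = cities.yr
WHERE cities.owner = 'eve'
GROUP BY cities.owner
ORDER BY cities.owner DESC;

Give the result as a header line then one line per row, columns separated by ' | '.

After JOIN cities (8 rows):
orders.yr | orders.id | orders.tag | orders.name | cities.kind | cities.owner | cities.yr
8 | 5 | C | frank | green | eve | 8
8 | 5 | C | frank | red | bob | 8
9 | 4 | B | alice | green | eve | 9
9 | 4 | B | alice | red | eve | 9
9 | 4 | B | alice | green | alice | 9
9 | 1 | C | carol | green | eve | 9
9 | 1 | C | carol | red | eve | 9
9 | 1 | C | carol | green | alice | 9
After WHERE (5 rows):
orders.yr | orders.id | orders.tag | orders.name | cities.kind | cities.owner | cities.yr
8 | 5 | C | frank | green | eve | 8
9 | 4 | B | alice | green | eve | 9
9 | 4 | B | alice | red | eve | 9
9 | 1 | C | carol | green | eve | 9
9 | 1 | C | carol | red | eve | 9
After GROUP BY (1 rows):
cities.owner | n
eve | 5
After ORDER BY (1 rows):
cities.owner | n
eve | 5

== RESULT ==
cities.owner | n
eve | 5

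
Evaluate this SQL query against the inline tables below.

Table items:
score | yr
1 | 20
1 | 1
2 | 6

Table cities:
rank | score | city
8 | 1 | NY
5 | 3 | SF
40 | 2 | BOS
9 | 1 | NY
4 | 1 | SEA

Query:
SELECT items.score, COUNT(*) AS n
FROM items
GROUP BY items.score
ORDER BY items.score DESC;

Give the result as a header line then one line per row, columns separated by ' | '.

After GROUP BY (2 rows):
items.score | n
1 | 2
2 | 1
After ORDER BY (2 rows):
items.score | n
2 | 1
1 | 2

== RESULT ==
items.score | n
2 | 1
1 | 2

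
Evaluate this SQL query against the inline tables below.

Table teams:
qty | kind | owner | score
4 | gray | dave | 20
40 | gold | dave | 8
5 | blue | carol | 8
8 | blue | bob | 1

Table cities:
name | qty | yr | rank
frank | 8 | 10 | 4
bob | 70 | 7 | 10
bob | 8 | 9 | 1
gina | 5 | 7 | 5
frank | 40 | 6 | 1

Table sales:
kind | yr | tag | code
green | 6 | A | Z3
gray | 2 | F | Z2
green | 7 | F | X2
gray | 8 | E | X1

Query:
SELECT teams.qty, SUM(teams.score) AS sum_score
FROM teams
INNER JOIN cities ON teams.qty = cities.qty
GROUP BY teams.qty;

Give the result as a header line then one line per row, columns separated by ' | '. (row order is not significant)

== RESULT ==
teams.qty | sum_score
40 | 8
5 | 8
8 | 2

Derivation:
After JOIN cities (4 rows):
teams.qty | teams.kind | teams.owner | teams.score | cities.name | cities.qty | cities.yr | cities.rank
40 | gold | dave | 8 | frank | 40 | 6 | 1
5 | blue | carol | 8 | gina | 5 | 7 | 5
8 | blue | bob | 1 | frank | 8 | 10 | 4
8 | blue | bob | 1 | bob | 8 | 9 | 1
After GROUP BY (3 rows):
teams.qty | sum_score
40 | 8
5 | 8
8 | 2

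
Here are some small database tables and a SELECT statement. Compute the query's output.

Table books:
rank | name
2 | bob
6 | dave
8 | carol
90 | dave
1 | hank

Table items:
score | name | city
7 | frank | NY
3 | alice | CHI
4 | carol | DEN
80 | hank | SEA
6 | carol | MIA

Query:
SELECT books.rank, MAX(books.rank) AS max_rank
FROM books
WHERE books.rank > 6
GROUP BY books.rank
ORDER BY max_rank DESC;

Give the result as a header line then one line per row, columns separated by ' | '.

After WHERE (2 rows):
books.rank | books.name
8 | carol
90 | dave
After GROUP BY (2 rows):
books.rank | max_rank
8 | 8
90 | 90
After ORDER BY (2 rows):
books.rank | max_rank
90 | 90
8 | 8

== RESULT ==
books.rank | max_rank
90 | 90
8 | 8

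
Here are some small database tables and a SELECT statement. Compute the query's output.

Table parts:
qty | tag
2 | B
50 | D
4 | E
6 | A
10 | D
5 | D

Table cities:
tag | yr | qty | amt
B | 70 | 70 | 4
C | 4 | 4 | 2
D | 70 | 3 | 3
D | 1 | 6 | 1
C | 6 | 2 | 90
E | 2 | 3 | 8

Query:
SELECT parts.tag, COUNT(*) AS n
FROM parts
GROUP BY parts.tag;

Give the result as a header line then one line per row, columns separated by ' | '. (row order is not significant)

After GROUP BY (4 rows):
parts.tag | n
B | 1
D | 3
E | 1
A | 1

== RESULT ==
parts.tag | n
B | 1
D | 3
E | 1
A | 1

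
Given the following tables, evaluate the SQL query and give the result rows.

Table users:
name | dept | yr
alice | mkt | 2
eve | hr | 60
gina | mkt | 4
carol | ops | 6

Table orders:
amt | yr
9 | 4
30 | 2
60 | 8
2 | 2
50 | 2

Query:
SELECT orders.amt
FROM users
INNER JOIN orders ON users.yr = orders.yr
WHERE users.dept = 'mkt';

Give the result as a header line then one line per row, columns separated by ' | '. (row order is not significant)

== RESULT ==
orders.amt
30
2
50
9

Derivation:
After JOIN orders (4 rows):
users.name | users.dept | users.yr | orders.amt | orders.yr
alice | mkt | 2 | 30 | 2
alice | mkt | 2 | 2 | 2
alice | mkt | 2 | 50 | 2
gina | mkt | 4 | 9 | 4
After WHERE (4 rows):
users.name | users.dept | users.yr | orders.amt | orders.yr
alice | mkt | 2 | 30 | 2
alice | mkt | 2 | 2 | 2
alice | mkt | 2 | 50 | 2
gina | mkt | 4 | 9 | 4
After SELECT (4 rows):
orders.amt
30
2
50
9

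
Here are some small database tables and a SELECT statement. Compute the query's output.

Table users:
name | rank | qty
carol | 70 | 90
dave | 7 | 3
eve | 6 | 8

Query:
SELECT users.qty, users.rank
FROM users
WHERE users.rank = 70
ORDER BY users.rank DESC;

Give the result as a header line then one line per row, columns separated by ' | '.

== RESULT ==
users.qty | users.rank
90 | 70

Derivation:
After WHERE (1 rows):
users.name | users.rank | users.qty
carol | 70 | 90
After SELECT (1 rows):
users.qty | users.rank
90 | 70
After ORDER BY (1 rows):
users.qty | users.rank
90 | 70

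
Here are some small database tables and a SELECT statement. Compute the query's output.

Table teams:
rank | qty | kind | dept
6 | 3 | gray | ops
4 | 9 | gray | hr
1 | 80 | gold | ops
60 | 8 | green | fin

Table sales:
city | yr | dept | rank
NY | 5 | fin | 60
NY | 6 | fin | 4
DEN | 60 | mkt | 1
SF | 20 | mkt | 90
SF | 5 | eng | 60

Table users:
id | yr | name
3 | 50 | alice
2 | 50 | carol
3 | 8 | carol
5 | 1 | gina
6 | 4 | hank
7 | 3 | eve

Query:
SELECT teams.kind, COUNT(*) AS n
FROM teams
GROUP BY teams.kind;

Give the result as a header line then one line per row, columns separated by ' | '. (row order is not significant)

== RESULT ==
teams.kind | n
gray | 2
gold | 1
green | 1

Derivation:
After GROUP BY (3 rows):
teams.kind | n
gray | 2
gold | 1
green | 1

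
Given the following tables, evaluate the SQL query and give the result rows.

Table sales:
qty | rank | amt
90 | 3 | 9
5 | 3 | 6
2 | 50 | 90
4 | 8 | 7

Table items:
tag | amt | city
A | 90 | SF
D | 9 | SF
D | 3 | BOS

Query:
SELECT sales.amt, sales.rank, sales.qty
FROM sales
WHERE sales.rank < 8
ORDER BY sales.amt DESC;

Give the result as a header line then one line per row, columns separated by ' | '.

After WHERE (2 rows):
sales.qty | sales.rank | sales.amt
90 | 3 | 9
5 | 3 | 6
After SELECT (2 rows):
sales.amt | sales.rank | sales.qty
9 | 3 | 90
6 | 3 | 5
After ORDER BY (2 rows):
sales.amt | sales.rank | sales.qty
9 | 3 | 90
6 | 3 | 5

== RESULT ==
sales.amt | sales.rank | sales.qty
9 | 3 | 90
6 | 3 | 5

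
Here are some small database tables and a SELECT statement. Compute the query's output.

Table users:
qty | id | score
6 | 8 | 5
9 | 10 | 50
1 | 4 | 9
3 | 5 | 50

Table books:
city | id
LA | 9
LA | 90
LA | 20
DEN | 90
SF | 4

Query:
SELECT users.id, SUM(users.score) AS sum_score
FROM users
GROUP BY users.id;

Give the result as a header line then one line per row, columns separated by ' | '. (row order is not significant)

== RESULT ==
users.id | sum_score
8 | 5
10 | 50
4 | 9
5 | 50

Derivation:
After GROUP BY (4 rows):
users.id | sum_score
8 | 5
10 | 50
4 | 9
5 | 50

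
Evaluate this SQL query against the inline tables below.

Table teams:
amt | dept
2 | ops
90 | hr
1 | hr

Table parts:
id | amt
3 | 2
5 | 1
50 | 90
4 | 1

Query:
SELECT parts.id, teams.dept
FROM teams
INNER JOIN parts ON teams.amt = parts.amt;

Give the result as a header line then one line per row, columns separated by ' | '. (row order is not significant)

After JOIN parts (4 rows):
teams.amt | teams.dept | parts.id | parts.amt
2 | ops | 3 | 2
90 | hr | 50 | 90
1 | hr | 5 | 1
1 | hr | 4 | 1
After SELECT (4 rows):
parts.id | teams.dept
3 | ops
50 | hr
5 | hr
4 | hr

== RESULT ==
parts.id | teams.dept
3 | ops
50 | hr
5 | hr
4 | hr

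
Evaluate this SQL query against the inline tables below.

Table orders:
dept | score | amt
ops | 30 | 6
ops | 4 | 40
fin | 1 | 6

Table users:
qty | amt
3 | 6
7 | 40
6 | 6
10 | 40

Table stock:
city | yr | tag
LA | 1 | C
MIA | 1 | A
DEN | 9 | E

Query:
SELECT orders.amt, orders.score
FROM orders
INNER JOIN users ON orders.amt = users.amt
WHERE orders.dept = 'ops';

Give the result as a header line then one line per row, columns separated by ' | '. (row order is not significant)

== RESULT ==
orders.amt | orders.score
6 | 30
6 | 30
40 | 4
40 | 4

Derivation:
After JOIN users (6 rows):
orders.dept | orders.score | orders.amt | users.qty | users.amt
ops | 30 | 6 | 3 | 6
ops | 30 | 6 | 6 | 6
ops | 4 | 40 | 7 | 40
ops | 4 | 40 | 10 | 40
fin | 1 | 6 | 3 | 6
fin | 1 | 6 | 6 | 6
After WHERE (4 rows):
orders.dept | orders.score | orders.amt | users.qty | users.amt
ops | 30 | 6 | 3 | 6
ops | 30 | 6 | 6 | 6
ops | 4 | 40 | 7 | 40
ops | 4 | 40 | 10 | 40
After SELECT (4 rows):
orders.amt | orders.score
6 | 30
6 | 30
40 | 4
40 | 4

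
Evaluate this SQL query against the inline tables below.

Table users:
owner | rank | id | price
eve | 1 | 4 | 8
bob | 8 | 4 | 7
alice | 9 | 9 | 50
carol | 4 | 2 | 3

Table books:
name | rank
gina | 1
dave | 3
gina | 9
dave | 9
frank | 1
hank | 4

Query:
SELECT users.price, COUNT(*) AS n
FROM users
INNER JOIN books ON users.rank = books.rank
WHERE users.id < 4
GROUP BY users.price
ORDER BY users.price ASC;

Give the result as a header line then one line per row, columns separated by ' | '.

== RESULT ==
users.price | n
3 | 1

Derivation:
After JOIN books (5 rows):
users.owner | users.rank | users.id | users.price | books.name | books.rank
eve | 1 | 4 | 8 | gina | 1
eve | 1 | 4 | 8 | frank | 1
alice | 9 | 9 | 50 | gina | 9
alice | 9 | 9 | 50 | dave | 9
carol | 4 | 2 | 3 | hank | 4
After WHERE (1 rows):
users.owner | users.rank | users.id | users.price | books.name | books.rank
carol | 4 | 2 | 3 | hank | 4
After GROUP BY (1 rows):
users.price | n
3 | 1
After ORDER BY (1 rows):
users.price | n
3 | 1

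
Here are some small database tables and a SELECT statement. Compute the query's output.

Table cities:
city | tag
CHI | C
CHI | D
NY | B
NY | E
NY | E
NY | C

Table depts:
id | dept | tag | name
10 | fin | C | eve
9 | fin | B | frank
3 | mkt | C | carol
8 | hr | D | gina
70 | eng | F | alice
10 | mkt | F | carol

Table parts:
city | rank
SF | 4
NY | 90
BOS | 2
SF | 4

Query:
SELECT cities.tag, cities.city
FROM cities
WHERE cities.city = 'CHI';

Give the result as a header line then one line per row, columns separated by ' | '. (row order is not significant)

After WHERE (2 rows):
cities.city | cities.tag
CHI | C
CHI | D
After SELECT (2 rows):
cities.tag | cities.city
C | CHI
D | CHI

== RESULT ==
cities.tag | cities.city
C | CHI
D | CHI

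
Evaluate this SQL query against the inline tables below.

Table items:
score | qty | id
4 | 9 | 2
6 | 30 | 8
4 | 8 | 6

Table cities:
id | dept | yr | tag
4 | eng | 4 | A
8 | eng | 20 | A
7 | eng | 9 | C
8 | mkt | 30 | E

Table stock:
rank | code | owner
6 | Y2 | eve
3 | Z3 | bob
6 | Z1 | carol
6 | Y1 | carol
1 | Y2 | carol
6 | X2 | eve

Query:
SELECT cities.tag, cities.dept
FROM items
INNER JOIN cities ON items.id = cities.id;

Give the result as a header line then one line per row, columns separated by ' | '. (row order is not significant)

After JOIN cities (2 rows):
items.score | items.qty | items.id | cities.id | cities.dept | cities.yr | cities.tag
6 | 30 | 8 | 8 | eng | 20 | A
6 | 30 | 8 | 8 | mkt | 30 | E
After SELECT (2 rows):
cities.tag | cities.dept
A | eng
E | mkt

== RESULT ==
cities.tag | cities.dept
A | eng
E | mkt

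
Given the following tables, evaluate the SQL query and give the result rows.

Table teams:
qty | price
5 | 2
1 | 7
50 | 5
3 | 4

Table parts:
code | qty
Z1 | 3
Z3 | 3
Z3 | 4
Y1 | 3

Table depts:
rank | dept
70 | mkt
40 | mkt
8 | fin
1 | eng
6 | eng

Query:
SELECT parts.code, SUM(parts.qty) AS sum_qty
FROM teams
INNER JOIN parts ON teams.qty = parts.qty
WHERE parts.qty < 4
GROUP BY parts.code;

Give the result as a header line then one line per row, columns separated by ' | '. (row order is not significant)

After JOIN parts (3 rows):
teams.qty | teams.price | parts.code | parts.qty
3 | 4 | Z1 | 3
3 | 4 | Z3 | 3
3 | 4 | Y1 | 3
After WHERE (3 rows):
teams.qty | teams.price | parts.code | parts.qty
3 | 4 | Z1 | 3
3 | 4 | Z3 | 3
3 | 4 | Y1 | 3
After GROUP BY (3 rows):
parts.code | sum_qty
Z1 | 3
Z3 | 3
Y1 | 3

== RESULT ==
parts.code | sum_qty
Z1 | 3
Z3 | 3
Y1 | 3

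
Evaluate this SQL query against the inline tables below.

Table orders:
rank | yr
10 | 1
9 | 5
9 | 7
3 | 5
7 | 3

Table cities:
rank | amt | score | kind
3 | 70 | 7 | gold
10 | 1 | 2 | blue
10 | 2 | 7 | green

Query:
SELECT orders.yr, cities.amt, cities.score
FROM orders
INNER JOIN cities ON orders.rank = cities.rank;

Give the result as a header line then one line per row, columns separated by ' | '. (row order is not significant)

After JOIN cities (3 rows):
orders.rank | orders.yr | cities.rank | cities.amt | cities.score | cities.kind
10 | 1 | 10 | 1 | 2 | blue
10 | 1 | 10 | 2 | 7 | green
3 | 5 | 3 | 70 | 7 | gold
After SELECT (3 rows):
orders.yr | cities.amt | cities.score
1 | 1 | 2
1 | 2 | 7
5 | 70 | 7

== RESULT ==
orders.yr | cities.amt | cities.score
1 | 1 | 2
1 | 2 | 7
5 | 70 | 7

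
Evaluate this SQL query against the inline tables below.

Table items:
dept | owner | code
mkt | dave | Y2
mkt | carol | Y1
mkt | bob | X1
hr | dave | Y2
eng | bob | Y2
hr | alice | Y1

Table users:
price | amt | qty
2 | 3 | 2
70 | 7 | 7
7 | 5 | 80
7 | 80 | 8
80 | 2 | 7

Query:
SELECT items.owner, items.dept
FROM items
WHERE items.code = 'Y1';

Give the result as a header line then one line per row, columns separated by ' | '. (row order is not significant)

After WHERE (2 rows):
items.dept | items.owner | items.code
mkt | carol | Y1
hr | alice | Y1
After SELECT (2 rows):
items.owner | items.dept
carol | mkt
alice | hr

== RESULT ==
items.owner | items.dept
carol | mkt
alice | hr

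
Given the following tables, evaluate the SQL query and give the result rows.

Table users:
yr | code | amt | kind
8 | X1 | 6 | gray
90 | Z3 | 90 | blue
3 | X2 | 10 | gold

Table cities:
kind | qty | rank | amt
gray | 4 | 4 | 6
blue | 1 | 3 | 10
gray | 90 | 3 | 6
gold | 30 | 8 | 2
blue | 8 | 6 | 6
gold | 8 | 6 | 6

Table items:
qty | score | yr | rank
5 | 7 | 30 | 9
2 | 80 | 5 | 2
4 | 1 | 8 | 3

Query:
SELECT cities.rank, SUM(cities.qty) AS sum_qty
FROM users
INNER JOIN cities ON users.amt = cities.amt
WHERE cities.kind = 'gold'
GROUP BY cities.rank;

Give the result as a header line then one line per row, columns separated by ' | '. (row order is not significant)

== RESULT ==
cities.rank | sum_qty
6 | 8

Derivation:
After JOIN cities (5 rows):
users.yr | users.code | users.amt | users.kind | cities.kind | cities.qty | cities.rank | cities.amt
8 | X1 | 6 | gray | gray | 4 | 4 | 6
8 | X1 | 6 | gray | gray | 90 | 3 | 6
8 | X1 | 6 | gray | blue | 8 | 6 | 6
8 | X1 | 6 | gray | gold | 8 | 6 | 6
3 | X2 | 10 | gold | blue | 1 | 3 | 10
After WHERE (1 rows):
users.yr | users.code | users.amt | users.kind | cities.kind | cities.qty | cities.rank | cities.amt
8 | X1 | 6 | gray | gold | 8 | 6 | 6
After GROUP BY (1 rows):
cities.rank | sum_qty
6 | 8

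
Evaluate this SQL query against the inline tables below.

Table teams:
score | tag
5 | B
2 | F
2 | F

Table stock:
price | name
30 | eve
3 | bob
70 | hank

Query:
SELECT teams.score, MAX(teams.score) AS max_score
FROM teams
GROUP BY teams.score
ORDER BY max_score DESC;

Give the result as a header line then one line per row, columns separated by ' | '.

After GROUP BY (2 rows):
teams.score | max_score
5 | 5
2 | 2
After ORDER BY (2 rows):
teams.score | max_score
5 | 5
2 | 2

== RESULT ==
teams.score | max_score
5 | 5
2 | 2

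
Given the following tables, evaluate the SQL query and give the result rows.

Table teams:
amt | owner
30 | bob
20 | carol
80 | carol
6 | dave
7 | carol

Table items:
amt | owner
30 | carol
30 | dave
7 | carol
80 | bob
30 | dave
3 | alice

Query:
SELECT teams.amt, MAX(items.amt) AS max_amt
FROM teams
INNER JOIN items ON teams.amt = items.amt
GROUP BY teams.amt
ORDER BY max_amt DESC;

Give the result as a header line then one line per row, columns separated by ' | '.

After JOIN items (5 rows):
teams.amt | teams.owner | items.amt | items.owner
30 | bob | 30 | carol
30 | bob | 30 | dave
30 | bob | 30 | dave
80 | carol | 80 | bob
7 | carol | 7 | carol
After GROUP BY (3 rows):
teams.amt | max_amt
30 | 30
80 | 80
7 | 7
After ORDER BY (3 rows):
teams.amt | max_amt
80 | 80
30 | 30
7 | 7

== RESULT ==
teams.amt | max_amt
80 | 80
30 | 30
7 | 7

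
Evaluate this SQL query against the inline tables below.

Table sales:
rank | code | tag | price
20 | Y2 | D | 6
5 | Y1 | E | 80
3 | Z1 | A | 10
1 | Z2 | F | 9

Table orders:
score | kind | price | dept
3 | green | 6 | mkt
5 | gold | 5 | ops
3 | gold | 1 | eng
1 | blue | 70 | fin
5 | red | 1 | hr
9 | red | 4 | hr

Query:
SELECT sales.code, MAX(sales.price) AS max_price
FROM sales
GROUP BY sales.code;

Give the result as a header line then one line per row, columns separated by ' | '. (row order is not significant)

== RESULT ==
sales.code | max_price
Y2 | 6
Y1 | 80
Z1 | 10
Z2 | 9

Derivation:
After GROUP BY (4 rows):
sales.code | max_price
Y2 | 6
Y1 | 80
Z1 | 10
Z2 | 9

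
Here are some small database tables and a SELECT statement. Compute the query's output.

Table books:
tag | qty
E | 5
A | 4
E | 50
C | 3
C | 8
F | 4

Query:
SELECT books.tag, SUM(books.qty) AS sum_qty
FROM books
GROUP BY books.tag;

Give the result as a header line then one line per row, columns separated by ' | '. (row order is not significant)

After GROUP BY (4 rows):
books.tag | sum_qty
E | 55
A | 4
C | 11
F | 4

== RESULT ==
books.tag | sum_qty
E | 55
A | 4
C | 11
F | 4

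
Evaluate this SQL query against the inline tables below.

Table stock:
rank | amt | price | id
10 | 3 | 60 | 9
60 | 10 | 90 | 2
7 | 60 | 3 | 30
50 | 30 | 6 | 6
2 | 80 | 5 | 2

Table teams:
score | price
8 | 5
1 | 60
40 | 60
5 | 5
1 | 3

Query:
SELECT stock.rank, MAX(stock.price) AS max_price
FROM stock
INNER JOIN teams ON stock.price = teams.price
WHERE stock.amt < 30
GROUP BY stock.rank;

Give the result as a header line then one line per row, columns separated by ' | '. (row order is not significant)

== RESULT ==
stock.rank | max_price
10 | 60

Derivation:
After JOIN teams (5 rows):
stock.rank | stock.amt | stock.price | stock.id | teams.score | teams.price
10 | 3 | 60 | 9 | 1 | 60
10 | 3 | 60 | 9 | 40 | 60
7 | 60 | 3 | 30 | 1 | 3
2 | 80 | 5 | 2 | 8 | 5
2 | 80 | 5 | 2 | 5 | 5
After WHERE (2 rows):
stock.rank | stock.amt | stock.price | stock.id | teams.score | teams.price
10 | 3 | 60 | 9 | 1 | 60
10 | 3 | 60 | 9 | 40 | 60
After GROUP BY (1 rows):
stock.rank | max_price
10 | 60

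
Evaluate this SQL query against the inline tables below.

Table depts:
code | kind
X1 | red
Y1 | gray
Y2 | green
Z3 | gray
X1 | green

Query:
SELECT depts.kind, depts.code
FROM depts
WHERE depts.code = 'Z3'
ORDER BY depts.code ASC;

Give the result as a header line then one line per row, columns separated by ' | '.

After WHERE (1 rows):
depts.code | depts.kind
Z3 | gray
After SELECT (1 rows):
depts.kind | depts.code
gray | Z3
After ORDER BY (1 rows):
depts.kind | depts.code
gray | Z3

== RESULT ==
depts.kind | depts.code
gray | Z3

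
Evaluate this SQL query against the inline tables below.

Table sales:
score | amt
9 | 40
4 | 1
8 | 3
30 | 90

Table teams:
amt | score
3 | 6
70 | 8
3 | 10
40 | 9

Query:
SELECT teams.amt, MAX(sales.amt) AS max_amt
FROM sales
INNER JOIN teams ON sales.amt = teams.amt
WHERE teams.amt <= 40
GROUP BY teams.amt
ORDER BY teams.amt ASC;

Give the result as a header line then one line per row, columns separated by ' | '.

== RESULT ==
teams.amt | max_amt
3 | 3
40 | 40

Derivation:
After JOIN teams (3 rows):
sales.score | sales.amt | teams.amt | teams.score
9 | 40 | 40 | 9
8 | 3 | 3 | 6
8 | 3 | 3 | 10
After WHERE (3 rows):
sales.score | sales.amt | teams.amt | teams.score
9 | 40 | 40 | 9
8 | 3 | 3 | 6
8 | 3 | 3 | 10
After GROUP BY (2 rows):
teams.amt | max_amt
40 | 40
3 | 3
After ORDER BY (2 rows):
teams.amt | max_amt
3 | 3
40 | 40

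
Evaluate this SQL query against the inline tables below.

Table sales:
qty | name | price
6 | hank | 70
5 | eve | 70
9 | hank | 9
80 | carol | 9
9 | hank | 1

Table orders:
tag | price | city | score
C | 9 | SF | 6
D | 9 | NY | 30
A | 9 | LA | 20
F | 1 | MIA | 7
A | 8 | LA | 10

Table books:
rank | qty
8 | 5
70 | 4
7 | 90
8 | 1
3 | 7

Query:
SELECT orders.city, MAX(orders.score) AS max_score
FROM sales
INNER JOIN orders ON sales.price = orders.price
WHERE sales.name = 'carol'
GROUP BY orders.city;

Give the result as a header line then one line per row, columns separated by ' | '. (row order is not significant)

After JOIN orders (7 rows):
sales.qty | sales.name | sales.price | orders.tag | orders.price | orders.city | orders.score
9 | hank | 9 | C | 9 | SF | 6
9 | hank | 9 | D | 9 | NY | 30
9 | hank | 9 | A | 9 | LA | 20
80 | carol | 9 | C | 9 | SF | 6
80 | carol | 9 | D | 9 | NY | 30
80 | carol | 9 | A | 9 | LA | 20
9 | hank | 1 | F | 1 | MIA | 7
After WHERE (3 rows):
sales.qty | sales.name | sales.price | orders.tag | orders.price | orders.city | orders.score
80 | carol | 9 | C | 9 | SF | 6
80 | carol | 9 | D | 9 | NY | 30
80 | carol | 9 | A | 9 | LA | 20
After GROUP BY (3 rows):
orders.city | max_score
SF | 6
NY | 30
LA | 20

== RESULT ==
orders.city | max_score
SF | 6
NY | 30
LA | 20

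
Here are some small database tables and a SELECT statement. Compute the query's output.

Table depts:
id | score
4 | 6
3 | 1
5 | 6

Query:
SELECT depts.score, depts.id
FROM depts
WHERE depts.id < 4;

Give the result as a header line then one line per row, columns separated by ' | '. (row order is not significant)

After WHERE (1 rows):
depts.id | depts.score
3 | 1
After SELECT (1 rows):
depts.score | depts.id
1 | 3

== RESULT ==
depts.score | depts.id
1 | 3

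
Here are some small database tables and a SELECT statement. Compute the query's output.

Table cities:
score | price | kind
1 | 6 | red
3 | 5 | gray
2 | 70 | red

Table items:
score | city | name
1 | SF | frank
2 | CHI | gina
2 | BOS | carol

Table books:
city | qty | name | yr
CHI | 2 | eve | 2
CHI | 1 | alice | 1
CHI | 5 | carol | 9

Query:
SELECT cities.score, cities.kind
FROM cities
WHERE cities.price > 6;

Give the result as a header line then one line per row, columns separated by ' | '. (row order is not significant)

After WHERE (1 rows):
cities.score | cities.price | cities.kind
2 | 70 | red
After SELECT (1 rows):
cities.score | cities.kind
2 | red

== RESULT ==
cities.score | cities.kind
2 | red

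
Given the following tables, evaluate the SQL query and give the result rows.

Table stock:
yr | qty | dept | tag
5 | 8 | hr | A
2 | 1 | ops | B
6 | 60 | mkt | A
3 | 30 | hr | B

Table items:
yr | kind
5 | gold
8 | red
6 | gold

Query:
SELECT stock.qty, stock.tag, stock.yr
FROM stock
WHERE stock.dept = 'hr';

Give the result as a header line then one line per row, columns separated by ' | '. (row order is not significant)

== RESULT ==
stock.qty | stock.tag | stock.yr
8 | A | 5
30 | B | 3

Derivation:
After WHERE (2 rows):
stock.yr | stock.qty | stock.dept | stock.tag
5 | 8 | hr | A
3 | 30 | hr | B
After SELECT (2 rows):
stock.qty | stock.tag | stock.yr
8 | A | 5
30 | B | 3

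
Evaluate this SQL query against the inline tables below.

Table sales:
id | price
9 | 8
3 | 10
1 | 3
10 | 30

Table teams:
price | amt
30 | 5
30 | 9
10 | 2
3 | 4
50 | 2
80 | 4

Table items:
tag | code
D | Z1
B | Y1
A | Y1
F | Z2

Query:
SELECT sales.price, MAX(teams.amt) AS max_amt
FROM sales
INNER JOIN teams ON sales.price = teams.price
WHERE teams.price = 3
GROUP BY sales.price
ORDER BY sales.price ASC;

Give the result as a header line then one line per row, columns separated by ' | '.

== RESULT ==
sales.price | max_amt
3 | 4

Derivation:
After JOIN teams (4 rows):
sales.id | sales.price | teams.price | teams.amt
3 | 10 | 10 | 2
1 | 3 | 3 | 4
10 | 30 | 30 | 5
10 | 30 | 30 | 9
After WHERE (1 rows):
sales.id | sales.price | teams.price | teams.amt
1 | 3 | 3 | 4
After GROUP BY (1 rows):
sales.price | max_amt
3 | 4
After ORDER BY (1 rows):
sales.price | max_amt
3 | 4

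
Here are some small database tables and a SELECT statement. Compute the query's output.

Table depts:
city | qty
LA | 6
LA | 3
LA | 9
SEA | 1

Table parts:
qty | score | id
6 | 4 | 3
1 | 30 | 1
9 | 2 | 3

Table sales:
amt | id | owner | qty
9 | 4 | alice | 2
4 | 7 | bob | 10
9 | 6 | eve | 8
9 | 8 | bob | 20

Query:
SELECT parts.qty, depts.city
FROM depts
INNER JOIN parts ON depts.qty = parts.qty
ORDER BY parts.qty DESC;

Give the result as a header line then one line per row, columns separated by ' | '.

== RESULT ==
parts.qty | depts.city
9 | LA
6 | LA
1 | SEA

Derivation:
After JOIN parts (3 rows):
depts.city | depts.qty | parts.qty | parts.score | parts.id
LA | 6 | 6 | 4 | 3
LA | 9 | 9 | 2 | 3
SEA | 1 | 1 | 30 | 1
After SELECT (3 rows):
parts.qty | depts.city
6 | LA
9 | LA
1 | SEA
After ORDER BY (3 rows):
parts.qty | depts.city
9 | LA
6 | LA
1 | SEA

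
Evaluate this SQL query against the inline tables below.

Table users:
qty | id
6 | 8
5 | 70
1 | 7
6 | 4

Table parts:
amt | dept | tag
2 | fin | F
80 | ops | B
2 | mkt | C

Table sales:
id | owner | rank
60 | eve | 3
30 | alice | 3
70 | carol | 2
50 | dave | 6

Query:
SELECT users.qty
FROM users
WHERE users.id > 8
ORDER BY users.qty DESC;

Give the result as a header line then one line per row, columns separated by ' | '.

After WHERE (1 rows):
users.qty | users.id
5 | 70
After SELECT (1 rows):
users.qty
5
After ORDER BY (1 rows):
users.qty
5

== RESULT ==
users.qty
5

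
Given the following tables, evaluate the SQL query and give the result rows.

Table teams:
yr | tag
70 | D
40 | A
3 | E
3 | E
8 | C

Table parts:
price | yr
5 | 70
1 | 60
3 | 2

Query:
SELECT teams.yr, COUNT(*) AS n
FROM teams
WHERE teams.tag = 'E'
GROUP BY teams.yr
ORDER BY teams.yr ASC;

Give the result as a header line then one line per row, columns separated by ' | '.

After WHERE (2 rows):
teams.yr | teams.tag
3 | E
3 | E
After GROUP BY (1 rows):
teams.yr | n
3 | 2
After ORDER BY (1 rows):
teams.yr | n
3 | 2

== RESULT ==
teams.yr | n
3 | 2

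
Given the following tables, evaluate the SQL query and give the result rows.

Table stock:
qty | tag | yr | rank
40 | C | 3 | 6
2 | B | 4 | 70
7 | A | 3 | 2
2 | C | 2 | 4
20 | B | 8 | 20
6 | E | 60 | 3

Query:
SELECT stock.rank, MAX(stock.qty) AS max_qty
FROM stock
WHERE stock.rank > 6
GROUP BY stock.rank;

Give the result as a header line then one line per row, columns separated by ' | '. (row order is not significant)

== RESULT ==
stock.rank | max_qty
70 | 2
20 | 20

Derivation:
After WHERE (2 rows):
stock.qty | stock.tag | stock.yr | stock.rank
2 | B | 4 | 70
20 | B | 8 | 20
After GROUP BY (2 rows):
stock.rank | max_qty
70 | 2
20 | 20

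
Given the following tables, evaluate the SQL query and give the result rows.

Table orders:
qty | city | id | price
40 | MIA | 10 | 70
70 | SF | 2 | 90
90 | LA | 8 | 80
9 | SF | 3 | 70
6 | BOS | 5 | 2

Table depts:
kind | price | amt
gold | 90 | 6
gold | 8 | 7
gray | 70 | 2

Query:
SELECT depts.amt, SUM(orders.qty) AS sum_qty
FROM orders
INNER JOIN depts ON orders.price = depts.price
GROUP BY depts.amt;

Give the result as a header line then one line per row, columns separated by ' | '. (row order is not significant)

After JOIN depts (3 rows):
orders.qty | orders.city | orders.id | orders.price | depts.kind | depts.price | depts.amt
40 | MIA | 10 | 70 | gray | 70 | 2
70 | SF | 2 | 90 | gold | 90 | 6
9 | SF | 3 | 70 | gray | 70 | 2
After GROUP BY (2 rows):
depts.amt | sum_qty
2 | 49
6 | 70

== RESULT ==
depts.amt | sum_qty
2 | 49
6 | 70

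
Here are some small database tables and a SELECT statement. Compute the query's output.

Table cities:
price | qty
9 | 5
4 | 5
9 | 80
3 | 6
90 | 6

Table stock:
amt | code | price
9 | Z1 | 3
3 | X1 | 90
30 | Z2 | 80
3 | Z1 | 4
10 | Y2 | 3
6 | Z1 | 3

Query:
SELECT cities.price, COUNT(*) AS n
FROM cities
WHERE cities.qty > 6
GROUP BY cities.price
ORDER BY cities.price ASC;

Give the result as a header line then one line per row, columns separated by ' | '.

== RESULT ==
cities.price | n
9 | 1

Derivation:
After WHERE (1 rows):
cities.price | cities.qty
9 | 80
After GROUP BY (1 rows):
cities.price | n
9 | 1
After ORDER BY (1 rows):
cities.price | n
9 | 1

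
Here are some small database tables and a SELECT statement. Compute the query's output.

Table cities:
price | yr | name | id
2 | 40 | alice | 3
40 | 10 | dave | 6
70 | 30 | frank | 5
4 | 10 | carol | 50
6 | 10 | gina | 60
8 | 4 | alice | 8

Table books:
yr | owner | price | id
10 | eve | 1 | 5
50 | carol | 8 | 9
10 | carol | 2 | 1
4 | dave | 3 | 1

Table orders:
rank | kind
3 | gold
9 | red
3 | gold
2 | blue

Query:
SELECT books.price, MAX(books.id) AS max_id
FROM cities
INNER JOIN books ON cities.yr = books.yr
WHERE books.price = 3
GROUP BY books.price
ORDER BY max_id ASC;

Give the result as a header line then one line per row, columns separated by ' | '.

== RESULT ==
books.price | max_id
3 | 1

Derivation:
After JOIN books (7 rows):
cities.price | cities.yr | cities.name | cities.id | books.yr | books.owner | books.price | books.id
40 | 10 | dave | 6 | 10 | eve | 1 | 5
40 | 10 | dave | 6 | 10 | carol | 2 | 1
4 | 10 | carol | 50 | 10 | eve | 1 | 5
4 | 10 | carol | 50 | 10 | carol | 2 | 1
6 | 10 | gina | 60 | 10 | eve | 1 | 5
6 | 10 | gina | 60 | 10 | carol | 2 | 1
8 | 4 | alice | 8 | 4 | dave | 3 | 1
After WHERE (1 rows):
cities.price | cities.yr | cities.name | cities.id | books.yr | books.owner | books.price | books.id
8 | 4 | alice | 8 | 4 | dave | 3 | 1
After GROUP BY (1 rows):
books.price | max_id
3 | 1
After ORDER BY (1 rows):
books.price | max_id
3 | 1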